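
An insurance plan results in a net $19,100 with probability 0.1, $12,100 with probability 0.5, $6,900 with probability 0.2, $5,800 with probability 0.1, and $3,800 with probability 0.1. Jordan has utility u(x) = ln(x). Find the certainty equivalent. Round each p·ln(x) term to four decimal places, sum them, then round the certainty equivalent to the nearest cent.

E[u] = 0.1·ln(19100) + 0.5·ln(12100) + 0.2·ln(6900) + 0.1·ln(5800) + 0.1·ln(3800) = 0.9857 + 4.7005 + 1.7679 + 0.8666 + 0.8243 = 9.1450
CE = e^9.1450 ≈ 9367.49

$9,367.49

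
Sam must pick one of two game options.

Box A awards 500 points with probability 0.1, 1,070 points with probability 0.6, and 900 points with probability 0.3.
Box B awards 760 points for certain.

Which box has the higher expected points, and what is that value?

Box A (962 points)

Box A = 0.1 × 500 + 0.6 × 1070 + 0.3 × 900 = 50 + 642 + 270 = 962
Box B: 760 (certain)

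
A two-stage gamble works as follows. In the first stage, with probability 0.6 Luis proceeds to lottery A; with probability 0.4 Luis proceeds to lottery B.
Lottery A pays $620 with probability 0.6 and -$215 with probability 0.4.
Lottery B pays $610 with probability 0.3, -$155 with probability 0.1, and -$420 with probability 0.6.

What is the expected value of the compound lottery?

$137.80

EV(A) = 0.6 × 620 + 0.4 × (-215) = 372 − 86 = 286
EV(B) = 0.3 × 610 + 0.1 × (-155) + 0.6 × (-420) = 183 − 15.5 − 252 = -84.5
Overall = 0.6 × 286 + 0.4 × (-84.5) = 171.6 − 33.8 = 137.8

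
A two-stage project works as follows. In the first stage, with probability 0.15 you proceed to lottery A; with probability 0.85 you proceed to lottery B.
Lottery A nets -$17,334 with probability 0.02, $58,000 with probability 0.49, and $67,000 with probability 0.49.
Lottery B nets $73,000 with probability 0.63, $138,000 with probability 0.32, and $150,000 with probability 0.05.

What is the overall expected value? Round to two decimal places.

$92,138.00

EV(A) = 0.02 × (-17334) + 0.49 × 58000 + 0.49 × 67000 = -346.68 + 28420 + 32830 = 60903.32
EV(B) = 0.63 × 73000 + 0.32 × 138000 + 0.05 × 150000 = 45990 + 44160 + 7500 = 97650
Overall = 0.15 × 60903.32 + 0.85 × 97650 = 9135.498 + 83002.5 = 92137.998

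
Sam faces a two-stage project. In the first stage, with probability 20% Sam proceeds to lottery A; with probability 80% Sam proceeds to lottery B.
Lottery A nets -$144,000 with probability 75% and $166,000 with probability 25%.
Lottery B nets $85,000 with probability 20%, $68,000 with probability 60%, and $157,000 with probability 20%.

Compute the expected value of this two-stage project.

$58,060

EV(A) = 0.75 × (-144000) + 0.25 × 166000 = -108000 + 41500 = -66500
EV(B) = 0.2 × 85000 + 0.6 × 68000 + 0.2 × 157000 = 17000 + 40800 + 31400 = 89200
Overall = 0.2 × (-66500) + 0.8 × 89200 = -13300 + 71360 = 58060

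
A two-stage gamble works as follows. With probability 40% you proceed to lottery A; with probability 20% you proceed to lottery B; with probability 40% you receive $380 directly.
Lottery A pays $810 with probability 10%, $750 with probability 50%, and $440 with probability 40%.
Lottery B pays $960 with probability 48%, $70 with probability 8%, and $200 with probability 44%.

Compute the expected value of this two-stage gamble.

EV(A) = 0.1 × 810 + 0.5 × 750 + 0.4 × 440 = 81 + 375 + 176 = 632
EV(B) = 0.48 × 960 + 0.08 × 70 + 0.44 × 200 = 460.8 + 5.6 + 88 = 554.4
Branch C: 380 (certain)
Overall = 0.4 × 632 + 0.2 × 554.4 + 0.4 × 380 = 252.8 + 110.88 + 152 = 515.68

$515.68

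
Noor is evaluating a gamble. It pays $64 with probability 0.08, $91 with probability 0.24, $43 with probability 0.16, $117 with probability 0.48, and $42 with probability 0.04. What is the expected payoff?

EV = 0.08 × 64 + 0.24 × 91 + 0.16 × 43 + 0.48 × 117 + 0.04 × 42 = 5.12 + 21.84 + 6.88 + 56.16 + 1.68 = 91.68

$91.68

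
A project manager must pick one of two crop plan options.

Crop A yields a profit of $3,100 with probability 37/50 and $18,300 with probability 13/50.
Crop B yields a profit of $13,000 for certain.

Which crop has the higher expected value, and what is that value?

Crop A = 37/50 × 3100 + 13/50 × 18300 = 2294 + 4758 = 7052
Crop B: 13000 (certain)

Crop B ($13,000)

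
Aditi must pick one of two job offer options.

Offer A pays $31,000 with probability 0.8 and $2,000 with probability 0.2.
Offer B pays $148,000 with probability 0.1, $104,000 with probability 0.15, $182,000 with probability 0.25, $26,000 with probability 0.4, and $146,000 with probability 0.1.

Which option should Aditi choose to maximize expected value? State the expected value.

Offer A = 0.8 × 31000 + 0.2 × 2000 = 24800 + 400 = 25200
Offer B = 0.1 × 148000 + 0.15 × 104000 + 0.25 × 182000 + 0.4 × 26000 + 0.1 × 146000 = 14800 + 15600 + 45500 + 10400 + 14600 = 100900

Offer B ($100,900)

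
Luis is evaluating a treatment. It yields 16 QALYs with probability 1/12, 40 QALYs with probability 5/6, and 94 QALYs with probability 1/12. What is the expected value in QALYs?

42.5 QALYs

EV = 1/12 × 16 + 5/6 × 40 + 1/12 × 94 = 1.3333 + 33.3333 + 7.8333 = 42.5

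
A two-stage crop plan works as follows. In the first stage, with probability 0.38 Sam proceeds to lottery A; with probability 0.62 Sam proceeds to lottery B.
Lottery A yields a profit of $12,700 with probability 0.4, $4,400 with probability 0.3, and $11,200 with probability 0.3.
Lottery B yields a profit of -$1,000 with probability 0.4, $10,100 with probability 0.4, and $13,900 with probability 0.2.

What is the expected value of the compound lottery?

$7,689.20

EV(A) = 0.4 × 12700 + 0.3 × 4400 + 0.3 × 11200 = 5080 + 1320 + 3360 = 9760
EV(B) = 0.4 × (-1000) + 0.4 × 10100 + 0.2 × 13900 = -400 + 4040 + 2780 = 6420
Overall = 0.38 × 9760 + 0.62 × 6420 = 3708.8 + 3980.4 = 7689.2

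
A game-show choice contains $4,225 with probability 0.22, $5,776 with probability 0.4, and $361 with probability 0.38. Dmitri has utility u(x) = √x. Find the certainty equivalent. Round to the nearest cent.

E[u] = 0.22·√4225 + 0.4·√5776 + 0.38·√361 = 0.22·65 + 0.4·76 + 0.38·19 = 51.92
CE = (51.92)² = 2695.6864

$2,695.69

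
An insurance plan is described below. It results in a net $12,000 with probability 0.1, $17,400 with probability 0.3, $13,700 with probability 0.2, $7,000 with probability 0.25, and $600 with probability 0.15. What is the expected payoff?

$11,000

EV = 0.1 × 12000 + 0.3 × 17400 + 0.2 × 13700 + 0.25 × 7000 + 0.15 × 600 = 1200 + 5220 + 2740 + 1750 + 90 = 11000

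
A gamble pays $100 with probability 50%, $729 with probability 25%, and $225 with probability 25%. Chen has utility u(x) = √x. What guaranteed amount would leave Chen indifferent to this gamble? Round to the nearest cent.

E[u] = 0.5·√100 + 0.25·√729 + 0.25·√225 = 0.5·10 + 0.25·27 + 0.25·15 = 15.5
CE = (15.5)² = 240.25

$240.25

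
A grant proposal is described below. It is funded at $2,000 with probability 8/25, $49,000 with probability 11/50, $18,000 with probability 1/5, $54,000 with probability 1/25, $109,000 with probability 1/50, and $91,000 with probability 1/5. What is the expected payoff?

$37,560

EV = 8/25 × 2000 + 11/50 × 49000 + 1/5 × 18000 + 1/25 × 54000 + 1/50 × 109000 + 1/5 × 91000 = 640 + 10780 + 3600 + 2160 + 2180 + 18200 = 37560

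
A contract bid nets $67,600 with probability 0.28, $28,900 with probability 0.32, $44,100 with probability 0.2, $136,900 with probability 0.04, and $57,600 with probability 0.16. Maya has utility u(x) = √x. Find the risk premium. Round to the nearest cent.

E[u] = 0.28·√67600 + 0.32·√28900 + 0.2·√44100 + 0.04·√136900 + 0.16·√57600 = 0.28·260 + 0.32·170 + 0.2·210 + 0.04·370 + 0.16·240 = 222.4
CE = (222.4)² = 49461.76
Risk premium = EV − CE = 51688 − 49461.76 = 2226.24

$2,226.24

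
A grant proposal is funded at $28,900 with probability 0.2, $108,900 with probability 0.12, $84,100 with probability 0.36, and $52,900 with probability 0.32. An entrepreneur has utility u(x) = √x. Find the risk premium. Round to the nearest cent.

E[u] = 0.2·√28900 + 0.12·√108900 + 0.36·√84100 + 0.32·√52900 = 0.2·170 + 0.12·330 + 0.36·290 + 0.32·230 = 251.6
CE = (251.6)² = 63302.56
Risk premium = EV − CE = 66052 − 63302.56 = 2749.44

$2,749.44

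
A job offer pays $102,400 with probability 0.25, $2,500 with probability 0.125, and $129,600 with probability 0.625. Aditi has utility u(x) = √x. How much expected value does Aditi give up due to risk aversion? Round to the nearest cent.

$10,035.94

E[u] = 0.25·√102400 + 0.125·√2500 + 0.625·√129600 = 0.25·320 + 0.125·50 + 0.625·360 = 311.25
CE = (311.25)² = 96876.5625
Risk premium = EV − CE = 106912.5 − 96876.5625 = 10035.9375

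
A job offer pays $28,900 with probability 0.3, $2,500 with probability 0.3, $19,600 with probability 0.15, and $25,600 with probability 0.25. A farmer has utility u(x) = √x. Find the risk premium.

E[u] = 0.3·√28900 + 0.3·√2500 + 0.15·√19600 + 0.25·√25600 = 0.3·170 + 0.3·50 + 0.15·140 + 0.25·160 = 127
CE = (127)² = 16129
Risk premium = EV − CE = 18760 − 16129 = 2631

$2,631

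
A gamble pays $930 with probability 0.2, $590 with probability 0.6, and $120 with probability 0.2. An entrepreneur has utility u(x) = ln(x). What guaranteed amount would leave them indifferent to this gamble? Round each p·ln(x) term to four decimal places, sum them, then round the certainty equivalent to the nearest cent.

$469.94

E[u] = 0.2·ln(930) + 0.6·ln(590) + 0.2·ln(120) = 1.3670 + 3.8281 + 0.9575 = 6.1526
CE = e^6.1526 ≈ 469.94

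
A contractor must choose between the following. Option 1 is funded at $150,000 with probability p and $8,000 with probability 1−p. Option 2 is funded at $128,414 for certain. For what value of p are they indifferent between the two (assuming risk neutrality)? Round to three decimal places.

p = 0.848

p·150000 + (1−p)·8000 = 128414
142000p + 8000 = 128414
p = (128414 − 8000) / 142000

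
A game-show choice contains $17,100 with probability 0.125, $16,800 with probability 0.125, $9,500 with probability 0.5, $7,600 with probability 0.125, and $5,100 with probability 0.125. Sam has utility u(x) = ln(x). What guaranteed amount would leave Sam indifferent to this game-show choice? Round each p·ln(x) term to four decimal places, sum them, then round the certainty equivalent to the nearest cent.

E[u] = 0.125·ln(17100) + 0.125·ln(16800) + 0.5·ln(9500) + 0.125·ln(7600) + 0.125·ln(5100) = 1.2184 + 1.2161 + 4.5795 + 1.1170 + 1.0671 = 9.1981
CE = e^9.1981 ≈ 9878.34

$9,878.34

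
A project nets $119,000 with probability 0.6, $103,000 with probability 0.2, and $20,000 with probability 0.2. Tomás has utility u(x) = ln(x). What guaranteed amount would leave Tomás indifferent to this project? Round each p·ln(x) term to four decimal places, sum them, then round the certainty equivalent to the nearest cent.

E[u] = 0.6·ln(119000) + 0.2·ln(103000) + 0.2·ln(20000) = 7.0121 + 2.3085 + 1.9807 = 11.3013
CE = e^11.3013 ≈ 80926.77

$80,926.77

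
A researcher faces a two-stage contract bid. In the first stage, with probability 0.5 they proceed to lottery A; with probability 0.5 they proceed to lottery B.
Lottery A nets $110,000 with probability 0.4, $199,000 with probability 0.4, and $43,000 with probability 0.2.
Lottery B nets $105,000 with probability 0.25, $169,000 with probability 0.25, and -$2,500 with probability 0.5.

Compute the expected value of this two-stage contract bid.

$99,725

EV(A) = 0.4 × 110000 + 0.4 × 199000 + 0.2 × 43000 = 44000 + 79600 + 8600 = 132200
EV(B) = 0.25 × 105000 + 0.25 × 169000 + 0.5 × (-2500) = 26250 + 42250 − 1250 = 67250
Overall = 0.5 × 132200 + 0.5 × 67250 = 66100 + 33625 = 99725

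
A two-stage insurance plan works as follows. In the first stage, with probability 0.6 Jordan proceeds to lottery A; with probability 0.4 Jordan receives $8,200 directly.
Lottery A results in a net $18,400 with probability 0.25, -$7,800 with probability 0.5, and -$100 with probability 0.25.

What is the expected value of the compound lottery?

$3,685

EV(A) = 0.25 × 18400 + 0.5 × (-7800) + 0.25 × (-100) = 4600 − 3900 − 25 = 675
Branch B: 8200 (certain)
Overall = 0.6 × 675 + 0.4 × 8200 = 405 + 3280 = 3685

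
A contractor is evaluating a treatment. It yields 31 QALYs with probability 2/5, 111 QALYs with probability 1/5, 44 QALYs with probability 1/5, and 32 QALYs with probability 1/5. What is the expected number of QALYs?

49.8 QALYs

EV = 2/5 × 31 + 1/5 × 111 + 1/5 × 44 + 1/5 × 32 = 12.4 + 22.2 + 8.8 + 6.4 = 49.8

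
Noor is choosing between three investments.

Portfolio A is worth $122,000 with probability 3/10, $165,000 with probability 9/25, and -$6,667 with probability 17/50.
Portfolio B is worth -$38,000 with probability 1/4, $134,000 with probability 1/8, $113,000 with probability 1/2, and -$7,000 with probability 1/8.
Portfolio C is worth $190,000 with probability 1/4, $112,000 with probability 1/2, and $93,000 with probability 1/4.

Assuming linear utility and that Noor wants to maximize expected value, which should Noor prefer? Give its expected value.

Portfolio A = 3/10 × 122000 + 9/25 × 165000 + 17/50 × (-6667) = 36600 + 59400 − 2266.78 = 93733.22
Portfolio B = 1/4 × (-38000) + 1/8 × 134000 + 1/2 × 113000 + 1/8 × (-7000) = -9500 + 16750 + 56500 − 875 = 62875
Portfolio C = 1/4 × 190000 + 1/2 × 112000 + 1/4 × 93000 = 47500 + 56000 + 23250 = 126750

Portfolio C ($126,750)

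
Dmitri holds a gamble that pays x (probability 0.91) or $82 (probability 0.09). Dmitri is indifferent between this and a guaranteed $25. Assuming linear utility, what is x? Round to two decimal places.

x = $19.36

0.91·x + 0.09·82 = 25
0.91·x = 25 − 7.38 = 17.62
x = 17.62 / 0.91 = 19.3626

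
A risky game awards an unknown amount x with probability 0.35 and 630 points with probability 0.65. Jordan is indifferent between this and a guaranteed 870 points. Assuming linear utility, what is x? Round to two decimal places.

x = 1315.71 points

0.35·x + 0.65·630 = 870
0.35·x = 870 − 409.5 = 460.5
x = 460.5 / 0.35 = 1315.7143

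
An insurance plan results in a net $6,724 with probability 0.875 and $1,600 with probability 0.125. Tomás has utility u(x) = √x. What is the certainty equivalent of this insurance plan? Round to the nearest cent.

E[u] = 0.875·√6724 + 0.125·√1600 = 0.875·82 + 0.125·40 = 76.75
CE = (76.75)² = 5890.5625

$5,890.56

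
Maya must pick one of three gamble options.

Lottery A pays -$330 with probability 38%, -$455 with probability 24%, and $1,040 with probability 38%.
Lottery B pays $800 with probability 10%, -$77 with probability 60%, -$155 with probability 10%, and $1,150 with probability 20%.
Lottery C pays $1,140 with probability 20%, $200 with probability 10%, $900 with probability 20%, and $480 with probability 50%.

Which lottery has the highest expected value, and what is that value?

Lottery C ($668)

Lottery A = 0.38 × (-330) + 0.24 × (-455) + 0.38 × 1040 = -125.4 − 109.2 + 395.2 = 160.6
Lottery B = 0.1 × 800 + 0.6 × (-77) + 0.1 × (-155) + 0.2 × 1150 = 80 − 46.2 − 15.5 + 230 = 248.3
Lottery C = 0.2 × 1140 + 0.1 × 200 + 0.2 × 900 + 0.5 × 480 = 228 + 20 + 180 + 240 = 668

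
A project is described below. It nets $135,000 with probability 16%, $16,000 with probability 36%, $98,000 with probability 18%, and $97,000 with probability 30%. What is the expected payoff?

$74,100

EV = 0.16 × 135000 + 0.36 × 16000 + 0.18 × 98000 + 0.3 × 97000 = 21600 + 5760 + 17640 + 29100 = 74100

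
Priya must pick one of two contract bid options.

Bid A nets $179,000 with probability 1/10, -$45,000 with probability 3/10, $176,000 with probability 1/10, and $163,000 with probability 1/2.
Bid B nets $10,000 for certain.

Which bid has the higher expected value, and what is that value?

Bid A ($103,500)

Bid A = 1/10 × 179000 + 3/10 × (-45000) + 1/10 × 176000 + 1/2 × 163000 = 17900 − 13500 + 17600 + 81500 = 103500
Bid B: 10000 (certain)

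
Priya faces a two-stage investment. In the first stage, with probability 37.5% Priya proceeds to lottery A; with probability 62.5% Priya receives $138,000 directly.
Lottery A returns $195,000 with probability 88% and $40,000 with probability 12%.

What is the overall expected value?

$152,400

EV(A) = 0.88 × 195000 + 0.12 × 40000 = 171600 + 4800 = 176400
Branch B: 138000 (certain)
Overall = 0.375 × 176400 + 0.625 × 138000 = 66150 + 86250 = 152400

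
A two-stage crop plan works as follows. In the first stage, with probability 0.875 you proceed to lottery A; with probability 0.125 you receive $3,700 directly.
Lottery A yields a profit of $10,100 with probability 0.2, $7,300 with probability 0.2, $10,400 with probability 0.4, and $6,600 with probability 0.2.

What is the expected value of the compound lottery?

EV(A) = 0.2 × 10100 + 0.2 × 7300 + 0.4 × 10400 + 0.2 × 6600 = 2020 + 1460 + 4160 + 1320 = 8960
Branch B: 3700 (certain)
Overall = 0.875 × 8960 + 0.125 × 3700 = 7840 + 462.5 = 8302.5

$8,302.50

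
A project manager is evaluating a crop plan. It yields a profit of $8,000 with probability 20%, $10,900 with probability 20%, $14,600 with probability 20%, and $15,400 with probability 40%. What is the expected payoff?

EV = 0.2 × 8000 + 0.2 × 10900 + 0.2 × 14600 + 0.4 × 15400 = 1600 + 2180 + 2920 + 6160 = 12860

$12,860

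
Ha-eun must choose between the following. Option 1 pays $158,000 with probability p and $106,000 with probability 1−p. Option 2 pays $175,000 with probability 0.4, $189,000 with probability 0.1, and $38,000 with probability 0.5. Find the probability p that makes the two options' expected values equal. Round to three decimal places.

EV(Option 2) = 0.4 × 175000 + 0.1 × 189000 + 0.5 × 38000 = 70000 + 18900 + 19000 = 107900
p·158000 + (1−p)·106000 = 107900
52000p + 106000 = 107900
p = (107900 − 106000) / 52000

p = 0.037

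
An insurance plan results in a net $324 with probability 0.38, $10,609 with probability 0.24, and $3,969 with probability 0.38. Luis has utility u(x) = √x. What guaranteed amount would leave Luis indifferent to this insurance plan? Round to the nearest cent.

$3,080.25

E[u] = 0.38·√324 + 0.24·√10609 + 0.38·√3969 = 0.38·18 + 0.24·103 + 0.38·63 = 55.5
CE = (55.5)² = 3080.25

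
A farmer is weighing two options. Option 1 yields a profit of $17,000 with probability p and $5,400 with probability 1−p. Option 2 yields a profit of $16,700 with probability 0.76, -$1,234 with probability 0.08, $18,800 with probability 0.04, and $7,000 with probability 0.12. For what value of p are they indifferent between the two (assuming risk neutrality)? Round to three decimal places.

EV(Option 2) = 0.76 × 16700 + 0.08 × (-1234) + 0.04 × 18800 + 0.12 × 7000 = 12692 − 98.72 + 752 + 840 = 14185.28
p·17000 + (1−p)·5400 = 14185.28
11600p + 5400 = 14185.28
p = (14185.28 − 5400) / 11600

p = 0.757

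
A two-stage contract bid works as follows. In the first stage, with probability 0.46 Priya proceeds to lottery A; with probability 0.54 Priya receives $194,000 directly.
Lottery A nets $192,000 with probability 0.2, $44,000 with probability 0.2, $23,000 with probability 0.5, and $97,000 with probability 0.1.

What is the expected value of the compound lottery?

$136,224

EV(A) = 0.2 × 192000 + 0.2 × 44000 + 0.5 × 23000 + 0.1 × 97000 = 38400 + 8800 + 11500 + 9700 = 68400
Branch B: 194000 (certain)
Overall = 0.46 × 68400 + 0.54 × 194000 = 31464 + 104760 = 136224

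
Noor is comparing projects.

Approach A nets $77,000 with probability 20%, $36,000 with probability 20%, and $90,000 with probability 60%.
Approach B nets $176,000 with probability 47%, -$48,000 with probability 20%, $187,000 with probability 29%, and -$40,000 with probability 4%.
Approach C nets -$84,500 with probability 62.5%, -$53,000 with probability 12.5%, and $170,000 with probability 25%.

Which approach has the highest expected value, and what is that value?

Approach B ($125,750)

Approach A = 0.2 × 77000 + 0.2 × 36000 + 0.6 × 90000 = 15400 + 7200 + 54000 = 76600
Approach B = 0.47 × 176000 + 0.2 × (-48000) + 0.29 × 187000 + 0.04 × (-40000) = 82720 − 9600 + 54230 − 1600 = 125750
Approach C = 0.625 × (-84500) + 0.125 × (-53000) + 0.25 × 170000 = -52812.5 − 6625 + 42500 = -16937.5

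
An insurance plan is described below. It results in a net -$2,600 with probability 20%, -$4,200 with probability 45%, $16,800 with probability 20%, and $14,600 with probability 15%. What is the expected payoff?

$3,140

EV = 0.2 × (-2600) + 0.45 × (-4200) + 0.2 × 16800 + 0.15 × 14600 = -520 − 1890 + 3360 + 2190 = 3140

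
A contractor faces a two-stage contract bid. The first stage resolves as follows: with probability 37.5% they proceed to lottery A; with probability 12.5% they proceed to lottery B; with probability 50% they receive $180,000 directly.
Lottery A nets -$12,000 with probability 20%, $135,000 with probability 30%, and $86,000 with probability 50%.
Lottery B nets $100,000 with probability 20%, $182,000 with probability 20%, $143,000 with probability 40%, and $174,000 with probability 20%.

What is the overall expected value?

$138,962.50

EV(A) = 0.2 × (-12000) + 0.3 × 135000 + 0.5 × 86000 = -2400 + 40500 + 43000 = 81100
EV(B) = 0.2 × 100000 + 0.2 × 182000 + 0.4 × 143000 + 0.2 × 174000 = 20000 + 36400 + 57200 + 34800 = 148400
Branch C: 180000 (certain)
Overall = 0.375 × 81100 + 0.125 × 148400 + 0.5 × 180000 = 30412.5 + 18550 + 90000 = 138962.5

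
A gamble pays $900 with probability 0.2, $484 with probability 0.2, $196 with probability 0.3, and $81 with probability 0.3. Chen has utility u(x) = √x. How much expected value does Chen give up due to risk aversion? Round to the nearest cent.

E[u] = 0.2·√900 + 0.2·√484 + 0.3·√196 + 0.3·√81 = 0.2·30 + 0.2·22 + 0.3·14 + 0.3·9 = 17.3
CE = (17.3)² = 299.29
Risk premium = EV − CE = 359.9 − 299.29 = 60.61

$60.61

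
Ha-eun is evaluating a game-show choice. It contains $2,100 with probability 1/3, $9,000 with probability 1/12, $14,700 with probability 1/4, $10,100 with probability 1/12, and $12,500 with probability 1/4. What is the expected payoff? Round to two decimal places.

$9,091.67

EV = 1/3 × 2100 + 1/12 × 9000 + 1/4 × 14700 + 1/12 × 10100 + 1/4 × 12500 = 700 + 750 + 3675 + 841.6667 + 3125 = 9091.6667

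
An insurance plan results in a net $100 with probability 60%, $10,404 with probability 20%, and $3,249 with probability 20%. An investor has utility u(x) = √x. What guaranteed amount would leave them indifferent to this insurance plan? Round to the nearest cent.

$1,428.84

E[u] = 0.6·√100 + 0.2·√10404 + 0.2·√3249 = 0.6·10 + 0.2·102 + 0.2·57 = 37.8
CE = (37.8)² = 1428.84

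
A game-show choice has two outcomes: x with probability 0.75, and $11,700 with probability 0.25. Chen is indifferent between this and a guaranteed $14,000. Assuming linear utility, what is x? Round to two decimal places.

0.75·x + 0.25·11700 = 14000
0.75·x = 14000 − 2925 = 11075
x = 11075 / 0.75 = 14766.6667

x = $14,766.67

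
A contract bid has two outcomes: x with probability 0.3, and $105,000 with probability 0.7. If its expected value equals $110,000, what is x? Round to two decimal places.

0.3·x + 0.7·105000 = 110000
0.3·x = 110000 − 73500 = 36500
x = 36500 / 0.3 = 121666.6667

x = $121,666.67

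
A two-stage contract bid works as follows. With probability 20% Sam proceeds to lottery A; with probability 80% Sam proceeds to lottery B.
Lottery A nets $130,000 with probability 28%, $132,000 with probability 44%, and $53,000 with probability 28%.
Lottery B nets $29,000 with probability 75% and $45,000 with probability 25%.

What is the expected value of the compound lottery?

EV(A) = 0.28 × 130000 + 0.44 × 132000 + 0.28 × 53000 = 36400 + 58080 + 14840 = 109320
EV(B) = 0.75 × 29000 + 0.25 × 45000 = 21750 + 11250 = 33000
Overall = 0.2 × 109320 + 0.8 × 33000 = 21864 + 26400 = 48264

$48,264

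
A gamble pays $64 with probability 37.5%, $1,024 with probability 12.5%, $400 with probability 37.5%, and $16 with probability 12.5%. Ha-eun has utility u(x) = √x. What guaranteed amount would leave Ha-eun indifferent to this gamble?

$225

E[u] = 0.375·√64 + 0.125·√1024 + 0.375·√400 + 0.125·√16 = 0.375·8 + 0.125·32 + 0.375·20 + 0.125·4 = 15
CE = (15)² = 225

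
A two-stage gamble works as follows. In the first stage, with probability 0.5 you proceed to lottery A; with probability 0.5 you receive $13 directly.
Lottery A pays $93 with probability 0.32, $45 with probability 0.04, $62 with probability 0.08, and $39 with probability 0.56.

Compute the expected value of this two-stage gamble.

$35.68

EV(A) = 0.32 × 93 + 0.04 × 45 + 0.08 × 62 + 0.56 × 39 = 29.76 + 1.8 + 4.96 + 21.84 = 58.36
Branch B: 13 (certain)
Overall = 0.5 × 58.36 + 0.5 × 13 = 29.18 + 6.5 = 35.68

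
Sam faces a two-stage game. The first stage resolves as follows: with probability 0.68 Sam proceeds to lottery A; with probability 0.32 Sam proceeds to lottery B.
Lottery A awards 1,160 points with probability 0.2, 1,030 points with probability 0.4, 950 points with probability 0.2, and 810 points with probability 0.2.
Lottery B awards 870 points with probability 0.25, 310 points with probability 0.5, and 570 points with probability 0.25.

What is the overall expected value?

EV(A) = 0.2 × 1160 + 0.4 × 1030 + 0.2 × 950 + 0.2 × 810 = 232 + 412 + 190 + 162 = 996
EV(B) = 0.25 × 870 + 0.5 × 310 + 0.25 × 570 = 217.5 + 155 + 142.5 = 515
Overall = 0.68 × 996 + 0.32 × 515 = 677.28 + 164.8 = 842.08

842.08 points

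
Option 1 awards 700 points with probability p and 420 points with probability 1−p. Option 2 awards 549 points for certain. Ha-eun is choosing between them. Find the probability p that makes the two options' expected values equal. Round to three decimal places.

p = 0.461

p·700 + (1−p)·420 = 549
280p + 420 = 549
p = (549 − 420) / 280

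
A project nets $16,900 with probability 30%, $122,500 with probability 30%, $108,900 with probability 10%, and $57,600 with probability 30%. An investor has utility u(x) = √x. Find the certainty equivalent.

$62,001

E[u] = 0.3·√16900 + 0.3·√122500 + 0.1·√108900 + 0.3·√57600 = 0.3·130 + 0.3·350 + 0.1·330 + 0.3·240 = 249
CE = (249)² = 62001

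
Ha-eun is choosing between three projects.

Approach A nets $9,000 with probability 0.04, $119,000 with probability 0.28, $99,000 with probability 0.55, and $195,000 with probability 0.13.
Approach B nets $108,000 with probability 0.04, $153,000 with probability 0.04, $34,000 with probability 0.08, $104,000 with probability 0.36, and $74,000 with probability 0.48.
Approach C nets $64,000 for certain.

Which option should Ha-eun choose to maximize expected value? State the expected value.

Approach A ($113,480)

Approach A = 0.04 × 9000 + 0.28 × 119000 + 0.55 × 99000 + 0.13 × 195000 = 360 + 33320 + 54450 + 25350 = 113480
Approach B = 0.04 × 108000 + 0.04 × 153000 + 0.08 × 34000 + 0.36 × 104000 + 0.48 × 74000 = 4320 + 6120 + 2720 + 37440 + 35520 = 86120
Approach C: 64000 (certain)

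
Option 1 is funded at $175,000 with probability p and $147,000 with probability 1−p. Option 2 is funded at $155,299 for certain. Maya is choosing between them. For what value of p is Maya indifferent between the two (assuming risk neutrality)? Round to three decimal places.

p = 0.296

p·175000 + (1−p)·147000 = 155299
28000p + 147000 = 155299
p = (155299 − 147000) / 28000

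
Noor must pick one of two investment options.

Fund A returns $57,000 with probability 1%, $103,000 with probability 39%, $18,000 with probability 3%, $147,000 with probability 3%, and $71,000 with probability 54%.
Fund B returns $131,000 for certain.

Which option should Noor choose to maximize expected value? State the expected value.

Fund A = 0.01 × 57000 + 0.39 × 103000 + 0.03 × 18000 + 0.03 × 147000 + 0.54 × 71000 = 570 + 40170 + 540 + 4410 + 38340 = 84030
Fund B: 131000 (certain)

Fund B ($131,000)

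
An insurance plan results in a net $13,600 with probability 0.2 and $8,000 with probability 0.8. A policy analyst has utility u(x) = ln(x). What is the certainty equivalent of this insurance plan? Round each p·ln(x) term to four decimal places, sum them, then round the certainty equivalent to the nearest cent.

$8,896.38

E[u] = 0.2·ln(13600) + 0.8·ln(8000) = 1.9036 + 7.1898 = 9.0934
CE = e^9.0934 ≈ 8896.38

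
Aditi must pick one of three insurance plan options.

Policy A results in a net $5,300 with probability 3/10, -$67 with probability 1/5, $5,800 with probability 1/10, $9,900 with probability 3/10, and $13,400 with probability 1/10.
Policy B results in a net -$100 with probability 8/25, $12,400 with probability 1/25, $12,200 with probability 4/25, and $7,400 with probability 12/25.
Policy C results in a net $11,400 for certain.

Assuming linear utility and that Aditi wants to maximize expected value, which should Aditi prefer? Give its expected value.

Policy C ($11,400)

Policy A = 3/10 × 5300 + 1/5 × (-67) + 1/10 × 5800 + 3/10 × 9900 + 1/10 × 13400 = 1590 − 13.4 + 580 + 2970 + 1340 = 6466.6
Policy B = 8/25 × (-100) + 1/25 × 12400 + 4/25 × 12200 + 12/25 × 7400 = -32 + 496 + 1952 + 3552 = 5968
Policy C: 11400 (certain)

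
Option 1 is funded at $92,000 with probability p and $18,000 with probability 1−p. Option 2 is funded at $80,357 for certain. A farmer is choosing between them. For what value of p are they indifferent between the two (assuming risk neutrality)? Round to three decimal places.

p·92000 + (1−p)·18000 = 80357
74000p + 18000 = 80357
p = (80357 − 18000) / 74000

p = 0.843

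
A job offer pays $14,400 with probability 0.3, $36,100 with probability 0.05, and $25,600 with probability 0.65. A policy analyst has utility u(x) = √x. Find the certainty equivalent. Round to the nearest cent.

$22,350.25

E[u] = 0.3·√14400 + 0.05·√36100 + 0.65·√25600 = 0.3·120 + 0.05·190 + 0.65·160 = 149.5
CE = (149.5)² = 22350.25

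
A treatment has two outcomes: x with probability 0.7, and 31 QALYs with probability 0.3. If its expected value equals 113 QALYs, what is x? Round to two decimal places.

0.7·x + 0.3·31 = 113
0.7·x = 113 − 9.3 = 103.7
x = 103.7 / 0.7 = 148.1429

x = 148.14 QALYs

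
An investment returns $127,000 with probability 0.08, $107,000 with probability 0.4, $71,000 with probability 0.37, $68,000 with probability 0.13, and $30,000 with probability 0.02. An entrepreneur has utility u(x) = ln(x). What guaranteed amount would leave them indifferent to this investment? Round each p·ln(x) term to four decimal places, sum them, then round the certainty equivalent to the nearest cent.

E[u] = 0.08·ln(127000) + 0.4·ln(107000) + 0.37·ln(71000) + 0.13·ln(68000) + 0.02·ln(30000) = 0.9402 + 4.6322 + 4.1331 + 1.4465 + 0.2062 = 11.3582
CE = e^11.3582 ≈ 85665.03

$85,665.03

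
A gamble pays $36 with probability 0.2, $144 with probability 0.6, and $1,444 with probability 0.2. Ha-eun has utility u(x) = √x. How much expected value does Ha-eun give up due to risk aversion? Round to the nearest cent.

E[u] = 0.2·√36 + 0.6·√144 + 0.2·√1444 = 0.2·6 + 0.6·12 + 0.2·38 = 16
CE = (16)² = 256
Risk premium = EV − CE = 382.4 − 256 = 126.4

$126.40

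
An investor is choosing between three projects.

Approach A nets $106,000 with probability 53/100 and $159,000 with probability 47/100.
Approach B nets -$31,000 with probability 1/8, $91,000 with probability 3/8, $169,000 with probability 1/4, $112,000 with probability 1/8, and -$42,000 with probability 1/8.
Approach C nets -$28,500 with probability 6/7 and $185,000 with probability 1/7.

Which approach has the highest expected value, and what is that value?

Approach A = 53/100 × 106000 + 47/100 × 159000 = 56180 + 74730 = 130910
Approach B = 1/8 × (-31000) + 3/8 × 91000 + 1/4 × 169000 + 1/8 × 112000 + 1/8 × (-42000) = -3875 + 34125 + 42250 + 14000 − 5250 = 81250
Approach C = 6/7 × (-28500) + 1/7 × 185000 = -24428.5714 + 26428.5714 = 2000

Approach A ($130,910)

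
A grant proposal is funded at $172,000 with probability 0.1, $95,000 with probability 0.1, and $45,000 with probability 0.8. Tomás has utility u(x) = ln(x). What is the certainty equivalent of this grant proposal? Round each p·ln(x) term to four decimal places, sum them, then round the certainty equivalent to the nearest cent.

$55,447.95

E[u] = 0.1·ln(172000) + 0.1·ln(95000) + 0.8·ln(45000) = 1.2055 + 1.1462 + 8.5715 = 10.9232
CE = e^10.9232 ≈ 55447.95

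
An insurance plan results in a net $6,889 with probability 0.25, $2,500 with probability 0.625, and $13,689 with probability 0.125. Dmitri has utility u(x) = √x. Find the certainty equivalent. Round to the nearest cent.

E[u] = 0.25·√6889 + 0.625·√2500 + 0.125·√13689 = 0.25·83 + 0.625·50 + 0.125·117 = 66.625
CE = (66.625)² = 4438.890625

$4,438.89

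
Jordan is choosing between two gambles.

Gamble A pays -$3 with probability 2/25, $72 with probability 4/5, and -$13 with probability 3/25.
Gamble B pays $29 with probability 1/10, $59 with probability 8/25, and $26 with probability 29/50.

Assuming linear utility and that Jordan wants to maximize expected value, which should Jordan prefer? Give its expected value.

Gamble A = 2/25 × (-3) + 4/5 × 72 + 3/25 × (-13) = -0.24 + 57.6 − 1.56 = 55.8
Gamble B = 1/10 × 29 + 8/25 × 59 + 29/50 × 26 = 2.9 + 18.88 + 15.08 = 36.86

Gamble A ($55.80)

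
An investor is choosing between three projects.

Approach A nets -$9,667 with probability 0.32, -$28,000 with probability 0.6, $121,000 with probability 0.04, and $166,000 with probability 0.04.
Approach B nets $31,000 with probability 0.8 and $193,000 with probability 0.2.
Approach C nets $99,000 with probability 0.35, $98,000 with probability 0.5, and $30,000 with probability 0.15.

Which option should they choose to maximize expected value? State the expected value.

Approach C ($88,150)

Approach A = 0.32 × (-9667) + 0.6 × (-28000) + 0.04 × 121000 + 0.04 × 166000 = -3093.44 − 16800 + 4840 + 6640 = -8413.44
Approach B = 0.8 × 31000 + 0.2 × 193000 = 24800 + 38600 = 63400
Approach C = 0.35 × 99000 + 0.5 × 98000 + 0.15 × 30000 = 34650 + 49000 + 4500 = 88150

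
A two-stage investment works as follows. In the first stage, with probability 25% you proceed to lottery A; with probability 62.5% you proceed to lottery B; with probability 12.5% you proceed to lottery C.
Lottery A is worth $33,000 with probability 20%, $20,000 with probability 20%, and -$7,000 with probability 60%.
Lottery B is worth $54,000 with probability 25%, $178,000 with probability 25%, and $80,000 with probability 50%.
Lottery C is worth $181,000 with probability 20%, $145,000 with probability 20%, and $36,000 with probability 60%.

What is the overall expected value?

EV(A) = 0.2 × 33000 + 0.2 × 20000 + 0.6 × (-7000) = 6600 + 4000 − 4200 = 6400
EV(B) = 0.25 × 54000 + 0.25 × 178000 + 0.5 × 80000 = 13500 + 44500 + 40000 = 98000
EV(C) = 0.2 × 181000 + 0.2 × 145000 + 0.6 × 36000 = 36200 + 29000 + 21600 = 86800
Overall = 0.25 × 6400 + 0.625 × 98000 + 0.125 × 86800 = 1600 + 61250 + 10850 = 73700

$73,700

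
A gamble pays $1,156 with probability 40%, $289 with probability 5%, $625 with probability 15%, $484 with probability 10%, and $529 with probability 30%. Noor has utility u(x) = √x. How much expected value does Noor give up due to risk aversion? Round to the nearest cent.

$32.41

E[u] = 0.4·√1156 + 0.05·√289 + 0.15·√625 + 0.1·√484 + 0.3·√529 = 0.4·34 + 0.05·17 + 0.15·25 + 0.1·22 + 0.3·23 = 27.3
CE = (27.3)² = 745.29
Risk premium = EV − CE = 777.7 − 745.29 = 32.41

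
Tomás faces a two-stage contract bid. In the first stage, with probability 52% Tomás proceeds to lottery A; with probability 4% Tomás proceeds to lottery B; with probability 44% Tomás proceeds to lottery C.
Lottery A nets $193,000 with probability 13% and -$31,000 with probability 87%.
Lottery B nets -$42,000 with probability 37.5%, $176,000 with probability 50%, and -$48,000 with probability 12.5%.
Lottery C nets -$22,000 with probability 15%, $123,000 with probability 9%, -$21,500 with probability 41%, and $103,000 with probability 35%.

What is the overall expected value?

$17,074.60

EV(A) = 0.13 × 193000 + 0.87 × (-31000) = 25090 − 26970 = -1880
EV(B) = 0.375 × (-42000) + 0.5 × 176000 + 0.125 × (-48000) = -15750 + 88000 − 6000 = 66250
EV(C) = 0.15 × (-22000) + 0.09 × 123000 + 0.41 × (-21500) + 0.35 × 103000 = -3300 + 11070 − 8815 + 36050 = 35005
Overall = 0.52 × (-1880) + 0.04 × 66250 + 0.44 × 35005 = -977.6 + 2650 + 15402.2 = 17074.6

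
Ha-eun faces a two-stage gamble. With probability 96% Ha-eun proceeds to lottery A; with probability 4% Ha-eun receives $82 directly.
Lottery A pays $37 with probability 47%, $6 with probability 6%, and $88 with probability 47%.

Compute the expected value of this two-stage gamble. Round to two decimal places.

EV(A) = 0.47 × 37 + 0.06 × 6 + 0.47 × 88 = 17.39 + 0.36 + 41.36 = 59.11
Branch B: 82 (certain)
Overall = 0.96 × 59.11 + 0.04 × 82 = 56.7456 + 3.28 = 60.0256

$60.03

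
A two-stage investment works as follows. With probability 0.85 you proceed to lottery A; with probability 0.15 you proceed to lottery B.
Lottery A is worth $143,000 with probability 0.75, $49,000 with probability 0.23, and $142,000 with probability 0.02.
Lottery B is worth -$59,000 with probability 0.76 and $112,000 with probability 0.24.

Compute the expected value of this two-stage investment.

$100,462

EV(A) = 0.75 × 143000 + 0.23 × 49000 + 0.02 × 142000 = 107250 + 11270 + 2840 = 121360
EV(B) = 0.76 × (-59000) + 0.24 × 112000 = -44840 + 26880 = -17960
Overall = 0.85 × 121360 + 0.15 × (-17960) = 103156 − 2694 = 100462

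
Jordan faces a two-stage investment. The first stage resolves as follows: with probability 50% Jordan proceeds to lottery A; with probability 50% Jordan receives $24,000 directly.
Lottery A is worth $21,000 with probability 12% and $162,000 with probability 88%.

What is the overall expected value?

EV(A) = 0.12 × 21000 + 0.88 × 162000 = 2520 + 142560 = 145080
Branch B: 24000 (certain)
Overall = 0.5 × 145080 + 0.5 × 24000 = 72540 + 12000 = 84540

$84,540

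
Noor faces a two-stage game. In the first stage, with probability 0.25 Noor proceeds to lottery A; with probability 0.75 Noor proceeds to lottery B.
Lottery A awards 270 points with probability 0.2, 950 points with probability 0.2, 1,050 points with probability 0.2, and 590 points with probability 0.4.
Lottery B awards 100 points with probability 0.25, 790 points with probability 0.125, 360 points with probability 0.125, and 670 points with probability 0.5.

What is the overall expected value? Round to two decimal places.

550.31 points

EV(A) = 0.2 × 270 + 0.2 × 950 + 0.2 × 1050 + 0.4 × 590 = 54 + 190 + 210 + 236 = 690
EV(B) = 0.25 × 100 + 0.125 × 790 + 0.125 × 360 + 0.5 × 670 = 25 + 98.75 + 45 + 335 = 503.75
Overall = 0.25 × 690 + 0.75 × 503.75 = 172.5 + 377.8125 = 550.3125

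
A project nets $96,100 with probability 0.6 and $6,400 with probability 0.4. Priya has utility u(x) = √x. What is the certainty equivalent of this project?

E[u] = 0.6·√96100 + 0.4·√6400 = 0.6·310 + 0.4·80 = 218
CE = (218)² = 47524

$47,524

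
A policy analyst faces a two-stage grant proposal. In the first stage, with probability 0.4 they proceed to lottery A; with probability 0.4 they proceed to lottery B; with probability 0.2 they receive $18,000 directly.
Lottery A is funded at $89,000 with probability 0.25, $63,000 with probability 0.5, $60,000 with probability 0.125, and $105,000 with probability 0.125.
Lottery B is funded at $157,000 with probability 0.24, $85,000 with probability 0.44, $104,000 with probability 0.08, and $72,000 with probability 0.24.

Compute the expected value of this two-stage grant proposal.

$73,622

EV(A) = 0.25 × 89000 + 0.5 × 63000 + 0.125 × 60000 + 0.125 × 105000 = 22250 + 31500 + 7500 + 13125 = 74375
EV(B) = 0.24 × 157000 + 0.44 × 85000 + 0.08 × 104000 + 0.24 × 72000 = 37680 + 37400 + 8320 + 17280 = 100680
Branch C: 18000 (certain)
Overall = 0.4 × 74375 + 0.4 × 100680 + 0.2 × 18000 = 29750 + 40272 + 3600 = 73622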